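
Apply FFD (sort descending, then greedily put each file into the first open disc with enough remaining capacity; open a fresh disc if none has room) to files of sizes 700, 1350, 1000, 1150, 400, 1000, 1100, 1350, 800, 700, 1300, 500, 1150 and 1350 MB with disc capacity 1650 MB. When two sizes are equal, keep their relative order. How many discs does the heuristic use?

Sorted descending: 1350, 1350, 1350, 1300, 1150, 1150, 1100, 1000, 1000, 800, 700, 700, 500, 400.
  1350 → disc 1 (new)  [load 1350/1650]
  1350 → disc 2 (new)  [load 1350/1650]
  1350 → disc 3 (new)  [load 1350/1650]
  1300 → disc 4 (new)  [load 1300/1650]
  1150 → disc 5 (new)  [load 1150/1650]
  1150 → disc 6 (new)  [load 1150/1650]
  1100 → disc 7 (new)  [load 1100/1650]
  1000 → disc 8 (new)  [load 1000/1650]
  1000 → disc 9 (new)  [load 1000/1650]
  800 → disc 10 (new)  [load 800/1650]
  700 → disc 10  [load 1500/1650]
  700 → disc 11 (new)  [load 700/1650]
  500 → disc 5  [load 1650/1650]
  400 → disc 6  [load 1550/1650]
11 discs opened.

11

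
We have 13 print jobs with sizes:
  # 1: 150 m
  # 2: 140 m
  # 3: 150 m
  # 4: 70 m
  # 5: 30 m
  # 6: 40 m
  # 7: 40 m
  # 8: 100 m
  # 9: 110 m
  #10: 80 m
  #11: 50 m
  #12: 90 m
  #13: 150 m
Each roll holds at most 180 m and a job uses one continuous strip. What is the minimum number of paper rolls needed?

Total = 150 + 150 + 150 + 140 + 110 + 100 + 90 + 80 + 70 + 50 + 40 + 40 + 30 = 1200 m.
Lower bound: ⌈1200/180⌉ = 7 paper rolls.
A packing using 7 paper rolls:
  roll 1: 150 + 30 = 180
  roll 2: 150 = 150
  roll 3: 150 = 150
  roll 4: 140 + 40 = 180
  roll 5: 110 + 70 = 180
  roll 6: 100 + 80 = 180
  roll 7: 90 + 50 + 40 = 180
This matches the lower bound, so 7 is optimal.

7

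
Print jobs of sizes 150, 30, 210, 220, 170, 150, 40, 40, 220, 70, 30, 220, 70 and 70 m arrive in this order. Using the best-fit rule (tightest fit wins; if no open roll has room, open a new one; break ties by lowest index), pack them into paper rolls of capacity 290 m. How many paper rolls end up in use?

7

  150 → roll 1 (new)  [load 150/290]
  30 → roll 1  [load 180/290]
  210 → roll 2 (new)  [load 210/290]
  220 → roll 3 (new)  [load 220/290]
  170 → roll 4 (new)  [load 170/290]
  150 → roll 5 (new)  [load 150/290]
  40 → roll 3  [load 260/290]
  40 → roll 2  [load 250/290]
  220 → roll 6 (new)  [load 220/290]
  70 → roll 6  [load 290/290]
  30 → roll 3  [load 290/290]
  220 → roll 7 (new)  [load 220/290]
  70 → roll 7  [load 290/290]
  70 → roll 1  [load 250/290]
7 paper rolls opened.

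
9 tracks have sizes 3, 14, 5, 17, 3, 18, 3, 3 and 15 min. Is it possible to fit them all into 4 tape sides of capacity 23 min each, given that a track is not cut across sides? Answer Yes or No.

A valid assignment using 4 tape sides:
  side 1: 18 + 5 = 23
  side 2: 17 + 3 + 3 = 23
  side 3: 15 + 3 + 3 = 21
  side 4: 14 = 14
Every load is within 23 min, so 4 tape sides suffice.

Yes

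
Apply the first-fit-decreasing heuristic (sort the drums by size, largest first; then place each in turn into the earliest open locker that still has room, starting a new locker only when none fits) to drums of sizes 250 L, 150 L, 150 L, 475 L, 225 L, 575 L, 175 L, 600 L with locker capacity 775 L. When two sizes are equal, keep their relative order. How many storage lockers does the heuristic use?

4

Sorted descending: 600, 575, 475, 250, 225, 175, 150, 150.
  600 → locker 1 (new)  [load 600/775]
  575 → locker 2 (new)  [load 575/775]
  475 → locker 3 (new)  [load 475/775]
  250 → locker 3  [load 725/775]
  225 → locker 4 (new)  [load 225/775]
  175 → locker 1  [load 775/775]
  150 → locker 2  [load 725/775]
  150 → locker 4  [load 375/775]
4 storage lockers opened.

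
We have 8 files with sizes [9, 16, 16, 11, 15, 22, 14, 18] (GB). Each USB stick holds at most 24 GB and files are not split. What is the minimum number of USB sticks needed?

7

Total = 22 + 18 + 16 + 16 + 15 + 14 + 11 + 9 = 121 GB.
Lower bound: ⌈121/24⌉ = 6 USB sticks.
A packing using 7 USB sticks:
  USB stick 1: 22 = 22
  USB stick 2: 18 = 18
  USB stick 3: 16 = 16
  USB stick 4: 16 = 16
  USB stick 5: 15 + 9 = 24
  USB stick 6: 14 = 14
  USB stick 7: 11 = 11
No arrangement into 6 USB sticks stays within capacity, so 7 is optimal.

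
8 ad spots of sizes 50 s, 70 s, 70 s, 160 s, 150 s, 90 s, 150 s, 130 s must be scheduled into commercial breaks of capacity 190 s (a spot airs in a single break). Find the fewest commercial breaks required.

Total = 160 + 150 + 150 + 130 + 90 + 70 + 70 + 50 = 870 s.
Lower bound: ⌈870/190⌉ = 5 commercial breaks.
A packing using 6 commercial breaks:
  break 1: 160 = 160
  break 2: 150 = 150
  break 3: 150 = 150
  break 4: 130 + 50 = 180
  break 5: 90 + 70 = 160
  break 6: 70 = 70
No arrangement into 5 commercial breaks stays within capacity, so 6 is optimal.

6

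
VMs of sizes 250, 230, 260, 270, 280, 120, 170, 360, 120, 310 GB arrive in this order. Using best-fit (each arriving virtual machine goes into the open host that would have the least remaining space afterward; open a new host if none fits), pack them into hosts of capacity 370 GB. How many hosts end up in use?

8

  250 → host 1 (new)  [load 250/370]
  230 → host 2 (new)  [load 230/370]
  260 → host 3 (new)  [load 260/370]
  270 → host 4 (new)  [load 270/370]
  280 → host 5 (new)  [load 280/370]
  120 → host 1  [load 370/370]
  170 → host 6 (new)  [load 170/370]
  360 → host 7 (new)  [load 360/370]
  120 → host 2  [load 350/370]
  310 → host 8 (new)  [load 310/370]
8 hosts opened.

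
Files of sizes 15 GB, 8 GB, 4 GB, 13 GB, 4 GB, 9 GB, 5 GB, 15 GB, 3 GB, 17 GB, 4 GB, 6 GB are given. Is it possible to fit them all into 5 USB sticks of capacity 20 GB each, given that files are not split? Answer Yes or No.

No

Total = 103 GB; ⌈103/20⌉ = 6.
At least 6 USB sticks are required, but only 5 are allowed.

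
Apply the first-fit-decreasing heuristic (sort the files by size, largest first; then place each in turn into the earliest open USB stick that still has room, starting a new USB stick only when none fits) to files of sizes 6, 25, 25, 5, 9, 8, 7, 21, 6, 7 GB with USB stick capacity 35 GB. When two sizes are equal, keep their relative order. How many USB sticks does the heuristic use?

4

Sorted descending: 25, 25, 21, 9, 8, 7, 7, 6, 6, 5.
  25 → USB stick 1 (new)  [load 25/35]
  25 → USB stick 2 (new)  [load 25/35]
  21 → USB stick 3 (new)  [load 21/35]
  9 → USB stick 1  [load 34/35]
  8 → USB stick 2  [load 33/35]
  7 → USB stick 3  [load 28/35]
  7 → USB stick 3  [load 35/35]
  6 → USB stick 4 (new)  [load 6/35]
  6 → USB stick 4  [load 12/35]
  5 → USB stick 4  [load 17/35]
4 USB sticks opened.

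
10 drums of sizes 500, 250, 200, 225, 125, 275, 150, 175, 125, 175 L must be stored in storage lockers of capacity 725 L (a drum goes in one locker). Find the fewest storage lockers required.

4

Total = 500 + 275 + 250 + 225 + 200 + 175 + 175 + 150 + 125 + 125 = 2200 L.
Lower bound: ⌈2200/725⌉ = 4 storage lockers.
A packing using 4 storage lockers:
  locker 1: 500 + 225 = 725
  locker 2: 275 + 250 + 200 = 725
  locker 3: 175 + 175 + 150 + 125 = 625
  locker 4: 125 = 125
This matches the lower bound, so 4 is optimal.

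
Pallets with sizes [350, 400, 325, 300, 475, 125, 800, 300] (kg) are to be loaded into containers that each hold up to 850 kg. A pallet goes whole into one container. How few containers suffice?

Total = 800 + 475 + 400 + 350 + 325 + 300 + 300 + 125 = 3075 kg.
Lower bound: ⌈3075/850⌉ = 4 containers.
A packing using 4 containers:
  container 1: 800 = 800
  container 2: 475 + 350 = 825
  container 3: 400 + 325 + 125 = 850
  container 4: 300 + 300 = 600
This matches the lower bound, so 4 is optimal.

4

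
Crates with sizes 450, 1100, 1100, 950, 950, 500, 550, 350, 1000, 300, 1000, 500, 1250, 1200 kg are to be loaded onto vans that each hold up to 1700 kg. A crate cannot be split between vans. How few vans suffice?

Total = 1250 + 1200 + 1100 + 1100 + 1000 + 1000 + 950 + 950 + 550 + 500 + 500 + 450 + 350 + 300 = 11200 kg.
Lower bound: ⌈11200/1700⌉ = 7 vans.
Also, 8 crates each exceed 850 kg, and no two of those can share a van, so at least 8 vans are needed.
A packing using 8 vans:
  van 1: 1250 + 450 = 1700
  van 2: 1200 + 500 = 1700
  van 3: 1100 + 550 = 1650
  van 4: 1100 + 500 = 1600
  van 5: 1000 + 350 + 300 = 1650
  van 6: 1000 = 1000
  van 7: 950 = 950
  van 8: 950 = 950
This matches the lower bound, so 8 is optimal.

8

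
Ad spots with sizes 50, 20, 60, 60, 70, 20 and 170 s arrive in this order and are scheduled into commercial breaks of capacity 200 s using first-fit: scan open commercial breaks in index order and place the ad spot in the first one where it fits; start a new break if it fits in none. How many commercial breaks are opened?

3

  50 → break 1 (new)  [load 50/200]
  20 → break 1  [load 70/200]
  60 → break 1  [load 130/200]
  60 → break 1  [load 190/200]
  70 → break 2 (new)  [load 70/200]
  20 → break 2  [load 90/200]
  170 → break 3 (new)  [load 170/200]
3 commercial breaks opened.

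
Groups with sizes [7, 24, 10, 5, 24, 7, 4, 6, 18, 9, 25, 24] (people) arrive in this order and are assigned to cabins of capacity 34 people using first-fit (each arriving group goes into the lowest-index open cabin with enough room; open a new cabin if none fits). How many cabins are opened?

  7 → cabin 1 (new)  [load 7/34]
  24 → cabin 1  [load 31/34]
  10 → cabin 2 (new)  [load 10/34]
  5 → cabin 2  [load 15/34]
  24 → cabin 3 (new)  [load 24/34]
  7 → cabin 2  [load 22/34]
  4 → cabin 2  [load 26/34]
  6 → cabin 2  [load 32/34]
  18 → cabin 4 (new)  [load 18/34]
  9 → cabin 3  [load 33/34]
  25 → cabin 5 (new)  [load 25/34]
  24 → cabin 6 (new)  [load 24/34]
6 cabins opened.

6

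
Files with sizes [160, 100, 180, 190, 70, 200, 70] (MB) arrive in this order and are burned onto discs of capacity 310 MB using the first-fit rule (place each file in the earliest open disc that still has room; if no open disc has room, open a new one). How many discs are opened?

  160 → disc 1 (new)  [load 160/310]
  100 → disc 1  [load 260/310]
  180 → disc 2 (new)  [load 180/310]
  190 → disc 3 (new)  [load 190/310]
  70 → disc 2  [load 250/310]
  200 → disc 4 (new)  [load 200/310]
  70 → disc 3  [load 260/310]
4 discs opened.

4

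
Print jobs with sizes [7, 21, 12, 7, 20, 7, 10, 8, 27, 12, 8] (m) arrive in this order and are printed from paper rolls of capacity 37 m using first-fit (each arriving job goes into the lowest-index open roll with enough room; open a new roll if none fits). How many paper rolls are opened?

  7 → roll 1 (new)  [load 7/37]
  21 → roll 1  [load 28/37]
  12 → roll 2 (new)  [load 12/37]
  7 → roll 1  [load 35/37]
  20 → roll 2  [load 32/37]
  7 → roll 3 (new)  [load 7/37]
  10 → roll 3  [load 17/37]
  8 → roll 3  [load 25/37]
  27 → roll 4 (new)  [load 27/37]
  12 → roll 3  [load 37/37]
  8 → roll 4  [load 35/37]
4 paper rolls opened.

4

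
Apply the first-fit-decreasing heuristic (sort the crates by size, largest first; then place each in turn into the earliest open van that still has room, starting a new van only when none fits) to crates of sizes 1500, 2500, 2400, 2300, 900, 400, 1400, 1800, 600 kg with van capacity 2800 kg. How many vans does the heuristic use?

6

Sorted descending: 2500, 2400, 2300, 1800, 1500, 1400, 900, 600, 400.
  2500 → van 1 (new)  [load 2500/2800]
  2400 → van 2 (new)  [load 2400/2800]
  2300 → van 3 (new)  [load 2300/2800]
  1800 → van 4 (new)  [load 1800/2800]
  1500 → van 5 (new)  [load 1500/2800]
  1400 → van 6 (new)  [load 1400/2800]
  900 → van 4  [load 2700/2800]
  600 → van 5  [load 2100/2800]
  400 → van 2  [load 2800/2800]
6 vans opened.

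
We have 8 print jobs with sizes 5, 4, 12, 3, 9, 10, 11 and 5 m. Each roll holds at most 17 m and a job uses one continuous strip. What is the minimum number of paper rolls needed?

4

Total = 12 + 11 + 10 + 9 + 5 + 5 + 4 + 3 = 59 m.
Lower bound: ⌈59/17⌉ = 4 paper rolls.
A packing using 4 paper rolls:
  roll 1: 12 + 5 = 17
  roll 2: 11 + 5 = 16
  roll 3: 10 + 4 + 3 = 17
  roll 4: 9 = 9
This matches the lower bound, so 4 is optimal.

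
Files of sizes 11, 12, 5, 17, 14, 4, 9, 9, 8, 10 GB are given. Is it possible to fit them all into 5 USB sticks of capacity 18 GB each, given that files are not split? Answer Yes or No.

No

Total = 99 GB; ⌈99/18⌉ = 6.
At least 6 USB sticks are required, but only 5 are allowed.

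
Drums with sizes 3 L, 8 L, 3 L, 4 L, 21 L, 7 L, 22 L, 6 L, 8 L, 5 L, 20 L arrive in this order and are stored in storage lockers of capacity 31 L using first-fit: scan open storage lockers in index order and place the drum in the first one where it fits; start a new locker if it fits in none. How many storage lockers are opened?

  3 → locker 1 (new)  [load 3/31]
  8 → locker 1  [load 11/31]
  3 → locker 1  [load 14/31]
  4 → locker 1  [load 18/31]
  21 → locker 2 (new)  [load 21/31]
  7 → locker 1  [load 25/31]
  22 → locker 3 (new)  [load 22/31]
  6 → locker 1  [load 31/31]
  8 → locker 2  [load 29/31]
  5 → locker 3  [load 27/31]
  20 → locker 4 (new)  [load 20/31]
4 storage lockers opened.

4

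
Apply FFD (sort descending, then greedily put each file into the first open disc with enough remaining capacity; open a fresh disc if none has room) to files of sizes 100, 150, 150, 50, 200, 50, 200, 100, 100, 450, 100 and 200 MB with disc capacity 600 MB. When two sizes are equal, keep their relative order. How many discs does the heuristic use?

Sorted descending: 450, 200, 200, 200, 150, 150, 100, 100, 100, 100, 50, 50.
  450 → disc 1 (new)  [load 450/600]
  200 → disc 2 (new)  [load 200/600]
  200 → disc 2  [load 400/600]
  200 → disc 2  [load 600/600]
  150 → disc 1  [load 600/600]
  150 → disc 3 (new)  [load 150/600]
  100 → disc 3  [load 250/600]
  100 → disc 3  [load 350/600]
  100 → disc 3  [load 450/600]
  100 → disc 3  [load 550/600]
  50 → disc 3  [load 600/600]
  50 → disc 4 (new)  [load 50/600]
4 discs opened.

4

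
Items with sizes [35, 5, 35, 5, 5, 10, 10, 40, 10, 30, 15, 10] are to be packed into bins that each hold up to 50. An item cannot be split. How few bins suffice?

5

Total = 40 + 35 + 35 + 30 + 15 + 10 + 10 + 10 + 10 + 5 + 5 + 5 = 210.
Lower bound: ⌈210/50⌉ = 5 bins.
A packing using 5 bins:
  bin 1: 40 + 10 = 50
  bin 2: 35 + 15 = 50
  bin 3: 35 + 10 + 5 = 50
  bin 4: 30 + 10 + 10 = 50
  bin 5: 5 + 5 = 10
This matches the lower bound, so 5 is optimal.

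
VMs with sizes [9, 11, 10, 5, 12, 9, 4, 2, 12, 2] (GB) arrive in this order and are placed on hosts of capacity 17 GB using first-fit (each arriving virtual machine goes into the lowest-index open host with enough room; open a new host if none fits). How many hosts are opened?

6

  9 → host 1 (new)  [load 9/17]
  11 → host 2 (new)  [load 11/17]
  10 → host 3 (new)  [load 10/17]
  5 → host 1  [load 14/17]
  12 → host 4 (new)  [load 12/17]
  9 → host 5 (new)  [load 9/17]
  4 → host 2  [load 15/17]
  2 → host 1  [load 16/17]
  12 → host 6 (new)  [load 12/17]
  2 → host 2  [load 17/17]
6 hosts opened.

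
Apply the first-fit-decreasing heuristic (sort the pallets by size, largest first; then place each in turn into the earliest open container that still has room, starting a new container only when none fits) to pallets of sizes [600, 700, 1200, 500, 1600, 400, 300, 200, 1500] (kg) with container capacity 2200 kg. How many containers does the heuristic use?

4

Sorted descending: 1600, 1500, 1200, 700, 600, 500, 400, 300, 200.
  1600 → container 1 (new)  [load 1600/2200]
  1500 → container 2 (new)  [load 1500/2200]
  1200 → container 3 (new)  [load 1200/2200]
  700 → container 2  [load 2200/2200]
  600 → container 1  [load 2200/2200]
  500 → container 3  [load 1700/2200]
  400 → container 3  [load 2100/2200]
  300 → container 4 (new)  [load 300/2200]
  200 → container 4  [load 500/2200]
4 containers opened.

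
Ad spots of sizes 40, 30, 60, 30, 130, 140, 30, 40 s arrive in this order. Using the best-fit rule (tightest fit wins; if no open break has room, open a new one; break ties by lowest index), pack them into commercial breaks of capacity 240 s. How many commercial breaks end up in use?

3

  40 → break 1 (new)  [load 40/240]
  30 → break 1  [load 70/240]
  60 → break 1  [load 130/240]
  30 → break 1  [load 160/240]
  130 → break 2 (new)  [load 130/240]
  140 → break 3 (new)  [load 140/240]
  30 → break 1  [load 190/240]
  40 → break 1  [load 230/240]
3 commercial breaks opened.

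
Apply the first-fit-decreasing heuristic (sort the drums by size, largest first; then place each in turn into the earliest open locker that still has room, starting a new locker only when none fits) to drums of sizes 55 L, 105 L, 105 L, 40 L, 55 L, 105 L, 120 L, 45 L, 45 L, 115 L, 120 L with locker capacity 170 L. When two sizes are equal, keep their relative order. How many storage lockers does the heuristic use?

6

Sorted descending: 120, 120, 115, 105, 105, 105, 55, 55, 45, 45, 40.
  120 → locker 1 (new)  [load 120/170]
  120 → locker 2 (new)  [load 120/170]
  115 → locker 3 (new)  [load 115/170]
  105 → locker 4 (new)  [load 105/170]
  105 → locker 5 (new)  [load 105/170]
  105 → locker 6 (new)  [load 105/170]
  55 → locker 3  [load 170/170]
  55 → locker 4  [load 160/170]
  45 → locker 1  [load 165/170]
  45 → locker 2  [load 165/170]
  40 → locker 5  [load 145/170]
6 storage lockers opened.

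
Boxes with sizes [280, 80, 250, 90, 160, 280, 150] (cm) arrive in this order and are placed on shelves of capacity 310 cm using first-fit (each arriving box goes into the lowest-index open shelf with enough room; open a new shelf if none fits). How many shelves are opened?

  280 → shelf 1 (new)  [load 280/310]
  80 → shelf 2 (new)  [load 80/310]
  250 → shelf 3 (new)  [load 250/310]
  90 → shelf 2  [load 170/310]
  160 → shelf 4 (new)  [load 160/310]
  280 → shelf 5 (new)  [load 280/310]
  150 → shelf 4  [load 310/310]
5 shelves opened.

5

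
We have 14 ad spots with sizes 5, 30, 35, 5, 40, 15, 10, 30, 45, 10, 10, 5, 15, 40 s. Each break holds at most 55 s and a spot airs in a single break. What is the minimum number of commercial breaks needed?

6

Total = 45 + 40 + 40 + 35 + 30 + 30 + 15 + 15 + 10 + 10 + 10 + 5 + 5 + 5 = 295 s.
Lower bound: ⌈295/55⌉ = 6 commercial breaks.
A packing using 6 commercial breaks:
  break 1: 45 + 10 = 55
  break 2: 40 + 15 = 55
  break 3: 40 + 15 = 55
  break 4: 35 + 10 + 10 = 55
  break 5: 30 + 5 + 5 + 5 = 45
  break 6: 30 = 30
This matches the lower bound, so 6 is optimal.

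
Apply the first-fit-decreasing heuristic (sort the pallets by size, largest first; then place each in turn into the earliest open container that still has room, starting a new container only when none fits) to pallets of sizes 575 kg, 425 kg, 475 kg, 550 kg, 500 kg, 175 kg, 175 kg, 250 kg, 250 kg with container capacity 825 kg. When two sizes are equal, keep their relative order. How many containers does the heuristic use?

5

Sorted descending: 575, 550, 500, 475, 425, 250, 250, 175, 175.
  575 → container 1 (new)  [load 575/825]
  550 → container 2 (new)  [load 550/825]
  500 → container 3 (new)  [load 500/825]
  475 → container 4 (new)  [load 475/825]
  425 → container 5 (new)  [load 425/825]
  250 → container 1  [load 825/825]
  250 → container 2  [load 800/825]
  175 → container 3  [load 675/825]
  175 → container 4  [load 650/825]
5 containers opened.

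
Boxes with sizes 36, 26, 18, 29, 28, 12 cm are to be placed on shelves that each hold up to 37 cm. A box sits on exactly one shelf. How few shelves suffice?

Total = 36 + 29 + 28 + 26 + 18 + 12 = 149 cm.
Lower bound: ⌈149/37⌉ = 5 shelves.
A packing using 5 shelves:
  shelf 1: 36 = 36
  shelf 2: 29 = 29
  shelf 3: 28 = 28
  shelf 4: 26 = 26
  shelf 5: 18 + 12 = 30
This matches the lower bound, so 5 is optimal.

5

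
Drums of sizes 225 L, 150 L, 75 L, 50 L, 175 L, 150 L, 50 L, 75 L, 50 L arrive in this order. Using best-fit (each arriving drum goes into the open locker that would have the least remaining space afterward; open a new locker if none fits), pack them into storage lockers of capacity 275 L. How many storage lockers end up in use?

  225 → locker 1 (new)  [load 225/275]
  150 → locker 2 (new)  [load 150/275]
  75 → locker 2  [load 225/275]
  50 → locker 1  [load 275/275]
  175 → locker 3 (new)  [load 175/275]
  150 → locker 4 (new)  [load 150/275]
  50 → locker 2  [load 275/275]
  75 → locker 3  [load 250/275]
  50 → locker 4  [load 200/275]
4 storage lockers opened.

4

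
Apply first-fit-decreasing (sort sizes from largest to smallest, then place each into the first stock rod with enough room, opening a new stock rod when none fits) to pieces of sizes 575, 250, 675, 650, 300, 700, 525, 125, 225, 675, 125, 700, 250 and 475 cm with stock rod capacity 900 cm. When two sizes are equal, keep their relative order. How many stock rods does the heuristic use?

8

Sorted descending: 700, 700, 675, 675, 650, 575, 525, 475, 300, 250, 250, 225, 125, 125.
  700 → stock rod 1 (new)  [load 700/900]
  700 → stock rod 2 (new)  [load 700/900]
  675 → stock rod 3 (new)  [load 675/900]
  675 → stock rod 4 (new)  [load 675/900]
  650 → stock rod 5 (new)  [load 650/900]
  575 → stock rod 6 (new)  [load 575/900]
  525 → stock rod 7 (new)  [load 525/900]
  475 → stock rod 8 (new)  [load 475/900]
  300 → stock rod 6  [load 875/900]
  250 → stock rod 5  [load 900/900]
  250 → stock rod 7  [load 775/900]
  225 → stock rod 3  [load 900/900]
  125 → stock rod 1  [load 825/900]
  125 → stock rod 2  [load 825/900]
8 stock rods opened.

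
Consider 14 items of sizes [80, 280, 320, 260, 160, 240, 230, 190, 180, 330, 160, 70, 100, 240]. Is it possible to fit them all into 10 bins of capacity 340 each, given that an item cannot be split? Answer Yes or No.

A valid assignment using 10 bins:
  bin 1: 330 = 330
  bin 2: 320 = 320
  bin 3: 280 = 280
  bin 4: 260 + 80 = 340
  bin 5: 240 + 100 = 340
  bin 6: 240 + 70 = 310
  bin 7: 230 = 230
  bin 8: 190 = 190
  bin 9: 180 + 160 = 340
  bin 10: 160 = 160
Every load is within 340, so 10 bins suffice.

Yes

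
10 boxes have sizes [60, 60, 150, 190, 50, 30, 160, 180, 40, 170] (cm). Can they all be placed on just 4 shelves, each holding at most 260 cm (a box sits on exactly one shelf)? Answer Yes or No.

Total = 1090 cm; ⌈1090/260⌉ = 5.
At least 5 shelves are required, but only 4 are allowed.

No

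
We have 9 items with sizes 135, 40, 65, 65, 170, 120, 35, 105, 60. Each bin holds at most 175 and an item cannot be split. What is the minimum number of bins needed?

Total = 170 + 135 + 120 + 105 + 65 + 65 + 60 + 40 + 35 = 795.
Lower bound: ⌈795/175⌉ = 5 bins.
A packing using 5 bins:
  bin 1: 170 = 170
  bin 2: 135 + 40 = 175
  bin 3: 120 + 35 = 155
  bin 4: 105 + 65 = 170
  bin 5: 65 + 60 = 125
This matches the lower bound, so 5 is optimal.

5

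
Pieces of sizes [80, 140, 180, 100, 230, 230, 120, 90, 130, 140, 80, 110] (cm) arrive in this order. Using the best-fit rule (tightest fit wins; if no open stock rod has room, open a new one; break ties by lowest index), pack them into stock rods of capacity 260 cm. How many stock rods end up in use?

  80 → stock rod 1 (new)  [load 80/260]
  140 → stock rod 1  [load 220/260]
  180 → stock rod 2 (new)  [load 180/260]
  100 → stock rod 3 (new)  [load 100/260]
  230 → stock rod 4 (new)  [load 230/260]
  230 → stock rod 5 (new)  [load 230/260]
  120 → stock rod 3  [load 220/260]
  90 → stock rod 6 (new)  [load 90/260]
  130 → stock rod 6  [load 220/260]
  140 → stock rod 7 (new)  [load 140/260]
  80 → stock rod 2  [load 260/260]
  110 → stock rod 7  [load 250/260]
7 stock rods opened.

7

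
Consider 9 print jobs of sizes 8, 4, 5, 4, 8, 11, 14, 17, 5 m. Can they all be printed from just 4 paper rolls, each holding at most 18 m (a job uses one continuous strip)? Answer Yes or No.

Total = 76 m; ⌈76/18⌉ = 5.
At least 5 paper rolls are required, but only 4 are allowed.

No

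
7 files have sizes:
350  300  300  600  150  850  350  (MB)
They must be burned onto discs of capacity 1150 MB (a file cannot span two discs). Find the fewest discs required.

Total = 850 + 600 + 350 + 350 + 300 + 300 + 150 = 2900 MB.
Lower bound: ⌈2900/1150⌉ = 3 discs.
A packing using 3 discs:
  disc 1: 850 + 300 = 1150
  disc 2: 600 + 350 + 150 = 1100
  disc 3: 350 + 300 = 650
This matches the lower bound, so 3 is optimal.

3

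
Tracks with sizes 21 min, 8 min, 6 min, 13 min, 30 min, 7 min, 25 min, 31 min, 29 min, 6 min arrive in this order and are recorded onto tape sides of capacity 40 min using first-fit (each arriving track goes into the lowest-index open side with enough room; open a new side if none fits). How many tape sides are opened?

  21 → side 1 (new)  [load 21/40]
  8 → side 1  [load 29/40]
  6 → side 1  [load 35/40]
  13 → side 2 (new)  [load 13/40]
  30 → side 3 (new)  [load 30/40]
  7 → side 2  [load 20/40]
  25 → side 4 (new)  [load 25/40]
  31 → side 5 (new)  [load 31/40]
  29 → side 6 (new)  [load 29/40]
  6 → side 2  [load 26/40]
6 tape sides opened.

6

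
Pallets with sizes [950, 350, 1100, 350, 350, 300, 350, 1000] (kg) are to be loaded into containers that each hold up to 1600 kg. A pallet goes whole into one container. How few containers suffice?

4

Total = 1100 + 1000 + 950 + 350 + 350 + 350 + 350 + 300 = 4750 kg.
Lower bound: ⌈4750/1600⌉ = 3 containers.
A packing using 4 containers:
  container 1: 1100 + 350 = 1450
  container 2: 1000 + 350 = 1350
  container 3: 950 + 350 + 300 = 1600
  container 4: 350 = 350
No arrangement into 3 containers stays within capacity, so 4 is optimal.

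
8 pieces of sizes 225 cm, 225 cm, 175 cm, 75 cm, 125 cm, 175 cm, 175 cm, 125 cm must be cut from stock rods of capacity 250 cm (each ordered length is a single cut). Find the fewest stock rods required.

Total = 225 + 225 + 175 + 175 + 175 + 125 + 125 + 75 = 1300 cm.
Lower bound: ⌈1300/250⌉ = 6 stock rods.
A packing using 6 stock rods:
  stock rod 1: 225 = 225
  stock rod 2: 225 = 225
  stock rod 3: 175 + 75 = 250
  stock rod 4: 175 = 175
  stock rod 5: 175 = 175
  stock rod 6: 125 + 125 = 250
This matches the lower bound, so 6 is optimal.

6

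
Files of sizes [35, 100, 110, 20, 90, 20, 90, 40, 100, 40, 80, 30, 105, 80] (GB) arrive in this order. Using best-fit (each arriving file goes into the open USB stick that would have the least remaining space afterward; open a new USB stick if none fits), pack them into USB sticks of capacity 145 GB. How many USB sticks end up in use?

  35 → USB stick 1 (new)  [load 35/145]
  100 → USB stick 1  [load 135/145]
  110 → USB stick 2 (new)  [load 110/145]
  20 → USB stick 2  [load 130/145]
  90 → USB stick 3 (new)  [load 90/145]
  20 → USB stick 3  [load 110/145]
  90 → USB stick 4 (new)  [load 90/145]
  40 → USB stick 4  [load 130/145]
  100 → USB stick 5 (new)  [load 100/145]
  40 → USB stick 5  [load 140/145]
  80 → USB stick 6 (new)  [load 80/145]
  30 → USB stick 3  [load 140/145]
  105 → USB stick 7 (new)  [load 105/145]
  80 → USB stick 8 (new)  [load 80/145]
8 USB sticks opened.

8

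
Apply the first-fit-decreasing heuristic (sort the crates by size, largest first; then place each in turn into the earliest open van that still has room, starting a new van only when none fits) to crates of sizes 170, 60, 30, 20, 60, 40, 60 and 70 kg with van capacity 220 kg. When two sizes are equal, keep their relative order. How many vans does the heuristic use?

Sorted descending: 170, 70, 60, 60, 60, 40, 30, 20.
  170 → van 1 (new)  [load 170/220]
  70 → van 2 (new)  [load 70/220]
  60 → van 2  [load 130/220]
  60 → van 2  [load 190/220]
  60 → van 3 (new)  [load 60/220]
  40 → van 1  [load 210/220]
  30 → van 2  [load 220/220]
  20 → van 3  [load 80/220]
3 vans opened.

3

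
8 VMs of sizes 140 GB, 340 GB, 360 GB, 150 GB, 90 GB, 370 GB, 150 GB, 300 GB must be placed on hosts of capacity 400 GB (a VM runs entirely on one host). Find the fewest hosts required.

6

Total = 370 + 360 + 340 + 300 + 150 + 150 + 140 + 90 = 1900 GB.
Lower bound: ⌈1900/400⌉ = 5 hosts.
A packing using 6 hosts:
  host 1: 370 = 370
  host 2: 360 = 360
  host 3: 340 = 340
  host 4: 300 + 90 = 390
  host 5: 150 + 150 = 300
  host 6: 140 = 140
No arrangement into 5 hosts stays within capacity, so 6 is optimal.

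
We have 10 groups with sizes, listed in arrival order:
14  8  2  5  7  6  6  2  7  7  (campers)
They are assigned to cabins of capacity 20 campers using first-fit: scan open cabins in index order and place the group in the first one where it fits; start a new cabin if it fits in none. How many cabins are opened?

  14 → cabin 1 (new)  [load 14/20]
  8 → cabin 2 (new)  [load 8/20]
  2 → cabin 1  [load 16/20]
  5 → cabin 2  [load 13/20]
  7 → cabin 2  [load 20/20]
  6 → cabin 3 (new)  [load 6/20]
  6 → cabin 3  [load 12/20]
  2 → cabin 1  [load 18/20]
  7 → cabin 3  [load 19/20]
  7 → cabin 4 (new)  [load 7/20]
4 cabins opened.

4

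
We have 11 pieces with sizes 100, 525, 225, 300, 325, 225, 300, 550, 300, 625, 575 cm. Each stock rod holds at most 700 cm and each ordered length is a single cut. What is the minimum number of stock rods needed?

7

Total = 625 + 575 + 550 + 525 + 325 + 300 + 300 + 300 + 225 + 225 + 100 = 4050 cm.
Lower bound: ⌈4050/700⌉ = 6 stock rods.
A packing using 7 stock rods:
  stock rod 1: 625 = 625
  stock rod 2: 575 + 100 = 675
  stock rod 3: 550 = 550
  stock rod 4: 525 = 525
  stock rod 5: 325 + 300 = 625
  stock rod 6: 300 + 300 = 600
  stock rod 7: 225 + 225 = 450
No arrangement into 6 stock rods stays within capacity, so 7 is optimal.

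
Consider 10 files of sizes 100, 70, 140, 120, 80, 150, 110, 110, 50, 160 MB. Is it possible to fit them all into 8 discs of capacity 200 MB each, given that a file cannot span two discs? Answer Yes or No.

Yes

A valid assignment using 7 discs:
  disc 1: 160 = 160
  disc 2: 150 + 50 = 200
  disc 3: 140 = 140
  disc 4: 120 + 80 = 200
  disc 5: 110 + 70 = 180
  disc 6: 110 = 110
  disc 7: 100 = 100
That uses only 7 ≤ 8, so 8 discs are enough.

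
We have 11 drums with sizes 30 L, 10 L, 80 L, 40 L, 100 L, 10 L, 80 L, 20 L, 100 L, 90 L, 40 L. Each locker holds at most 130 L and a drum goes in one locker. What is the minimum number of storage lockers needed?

Total = 100 + 100 + 90 + 80 + 80 + 40 + 40 + 30 + 20 + 10 + 10 = 600 L.
Lower bound: ⌈600/130⌉ = 5 storage lockers.
A packing using 5 storage lockers:
  locker 1: 100 + 30 = 130
  locker 2: 100 + 20 + 10 = 130
  locker 3: 90 + 40 = 130
  locker 4: 80 + 40 + 10 = 130
  locker 5: 80 = 80
This matches the lower bound, so 5 is optimal.

5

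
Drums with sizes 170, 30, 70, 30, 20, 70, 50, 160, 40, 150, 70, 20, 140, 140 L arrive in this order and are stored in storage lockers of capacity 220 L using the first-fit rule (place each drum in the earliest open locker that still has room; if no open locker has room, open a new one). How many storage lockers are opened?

  170 → locker 1 (new)  [load 170/220]
  30 → locker 1  [load 200/220]
  70 → locker 2 (new)  [load 70/220]
  30 → locker 2  [load 100/220]
  20 → locker 1  [load 220/220]
  70 → locker 2  [load 170/220]
  50 → locker 2  [load 220/220]
  160 → locker 3 (new)  [load 160/220]
  40 → locker 3  [load 200/220]
  150 → locker 4 (new)  [load 150/220]
  70 → locker 4  [load 220/220]
  20 → locker 3  [load 220/220]
  140 → locker 5 (new)  [load 140/220]
  140 → locker 6 (new)  [load 140/220]
6 storage lockers opened.

6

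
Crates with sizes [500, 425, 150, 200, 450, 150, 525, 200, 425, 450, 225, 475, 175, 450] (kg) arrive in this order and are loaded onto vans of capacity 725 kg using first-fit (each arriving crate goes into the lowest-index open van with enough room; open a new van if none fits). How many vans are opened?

  500 → van 1 (new)  [load 500/725]
  425 → van 2 (new)  [load 425/725]
  150 → van 1  [load 650/725]
  200 → van 2  [load 625/725]
  450 → van 3 (new)  [load 450/725]
  150 → van 3  [load 600/725]
  525 → van 4 (new)  [load 525/725]
  200 → van 4  [load 725/725]
  425 → van 5 (new)  [load 425/725]
  450 → van 6 (new)  [load 450/725]
  225 → van 5  [load 650/725]
  475 → van 7 (new)  [load 475/725]
  175 → van 6  [load 625/725]
  450 → van 8 (new)  [load 450/725]
8 vans opened.

8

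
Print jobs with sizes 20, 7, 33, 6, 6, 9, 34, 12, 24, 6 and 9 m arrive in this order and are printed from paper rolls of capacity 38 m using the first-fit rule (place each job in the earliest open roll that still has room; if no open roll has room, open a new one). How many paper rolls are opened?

5

  20 → roll 1 (new)  [load 20/38]
  7 → roll 1  [load 27/38]
  33 → roll 2 (new)  [load 33/38]
  6 → roll 1  [load 33/38]
  6 → roll 3 (new)  [load 6/38]
  9 → roll 3  [load 15/38]
  34 → roll 4 (new)  [load 34/38]
  12 → roll 3  [load 27/38]
  24 → roll 5 (new)  [load 24/38]
  6 → roll 3  [load 33/38]
  9 → roll 5  [load 33/38]
5 paper rolls opened.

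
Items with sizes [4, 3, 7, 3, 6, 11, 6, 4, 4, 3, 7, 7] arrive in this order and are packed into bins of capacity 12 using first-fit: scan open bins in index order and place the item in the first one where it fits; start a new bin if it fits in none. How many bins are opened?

7

  4 → bin 1 (new)  [load 4/12]
  3 → bin 1  [load 7/12]
  7 → bin 2 (new)  [load 7/12]
  3 → bin 1  [load 10/12]
  6 → bin 3 (new)  [load 6/12]
  11 → bin 4 (new)  [load 11/12]
  6 → bin 3  [load 12/12]
  4 → bin 2  [load 11/12]
  4 → bin 5 (new)  [load 4/12]
  3 → bin 5  [load 7/12]
  7 → bin 6 (new)  [load 7/12]
  7 → bin 7 (new)  [load 7/12]
7 bins opened.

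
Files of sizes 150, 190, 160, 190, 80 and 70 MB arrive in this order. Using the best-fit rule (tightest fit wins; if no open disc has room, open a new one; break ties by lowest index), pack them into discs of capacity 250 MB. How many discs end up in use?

4

  150 → disc 1 (new)  [load 150/250]
  190 → disc 2 (new)  [load 190/250]
  160 → disc 3 (new)  [load 160/250]
  190 → disc 4 (new)  [load 190/250]
  80 → disc 3  [load 240/250]
  70 → disc 1  [load 220/250]
4 discs opened.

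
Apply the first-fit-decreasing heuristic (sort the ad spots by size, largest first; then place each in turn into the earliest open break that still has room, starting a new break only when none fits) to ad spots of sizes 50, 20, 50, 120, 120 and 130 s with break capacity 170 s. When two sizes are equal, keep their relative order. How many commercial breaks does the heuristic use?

Sorted descending: 130, 120, 120, 50, 50, 20.
  130 → break 1 (new)  [load 130/170]
  120 → break 2 (new)  [load 120/170]
  120 → break 3 (new)  [load 120/170]
  50 → break 2  [load 170/170]
  50 → break 3  [load 170/170]
  20 → break 1  [load 150/170]
3 commercial breaks opened.

3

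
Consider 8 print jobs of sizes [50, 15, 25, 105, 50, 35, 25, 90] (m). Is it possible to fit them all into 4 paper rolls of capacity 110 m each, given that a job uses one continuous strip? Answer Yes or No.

Yes

A valid assignment using 4 paper rolls:
  roll 1: 105 = 105
  roll 2: 90 + 15 = 105
  roll 3: 50 + 50 = 100
  roll 4: 35 + 25 + 25 = 85
Every load is within 110 m, so 4 paper rolls suffice.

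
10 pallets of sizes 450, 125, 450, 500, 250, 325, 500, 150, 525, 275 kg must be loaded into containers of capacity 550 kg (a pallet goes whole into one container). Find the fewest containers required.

8

Total = 525 + 500 + 500 + 450 + 450 + 325 + 275 + 250 + 150 + 125 = 3550 kg.
Lower bound: ⌈3550/550⌉ = 7 containers.
A packing using 8 containers:
  container 1: 525 = 525
  container 2: 500 = 500
  container 3: 500 = 500
  container 4: 450 = 450
  container 5: 450 = 450
  container 6: 325 + 150 = 475
  container 7: 275 + 250 = 525
  container 8: 125 = 125
No arrangement into 7 containers stays within capacity, so 8 is optimal.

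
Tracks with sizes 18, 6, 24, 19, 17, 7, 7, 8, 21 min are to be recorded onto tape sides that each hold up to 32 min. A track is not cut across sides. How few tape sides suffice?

5

Total = 24 + 21 + 19 + 18 + 17 + 8 + 7 + 7 + 6 = 127 min.
Lower bound: ⌈127/32⌉ = 4 tape sides.
Also, 5 tracks each exceed 16 min, and no two of those can share a side, so at least 5 tape sides are needed.
A packing using 5 tape sides:
  side 1: 24 + 8 = 32
  side 2: 21 + 7 = 28
  side 3: 19 + 7 + 6 = 32
  side 4: 18 = 18
  side 5: 17 = 17
This matches the lower bound, so 5 is optimal.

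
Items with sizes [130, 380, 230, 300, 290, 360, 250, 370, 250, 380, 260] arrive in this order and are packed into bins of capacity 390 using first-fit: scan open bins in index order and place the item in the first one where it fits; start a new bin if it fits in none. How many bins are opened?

10

  130 → bin 1 (new)  [load 130/390]
  380 → bin 2 (new)  [load 380/390]
  230 → bin 1  [load 360/390]
  300 → bin 3 (new)  [load 300/390]
  290 → bin 4 (new)  [load 290/390]
  360 → bin 5 (new)  [load 360/390]
  250 → bin 6 (new)  [load 250/390]
  370 → bin 7 (new)  [load 370/390]
  250 → bin 8 (new)  [load 250/390]
  380 → bin 9 (new)  [load 380/390]
  260 → bin 10 (new)  [load 260/390]
10 bins opened.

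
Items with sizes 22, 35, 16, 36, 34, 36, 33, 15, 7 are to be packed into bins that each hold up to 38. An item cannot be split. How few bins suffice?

Total = 36 + 36 + 35 + 34 + 33 + 22 + 16 + 15 + 7 = 234.
Lower bound: ⌈234/38⌉ = 7 bins.
A packing using 7 bins:
  bin 1: 36 = 36
  bin 2: 36 = 36
  bin 3: 35 = 35
  bin 4: 34 = 34
  bin 5: 33 = 33
  bin 6: 22 + 16 = 38
  bin 7: 15 + 7 = 22
This matches the lower bound, so 7 is optimal.

7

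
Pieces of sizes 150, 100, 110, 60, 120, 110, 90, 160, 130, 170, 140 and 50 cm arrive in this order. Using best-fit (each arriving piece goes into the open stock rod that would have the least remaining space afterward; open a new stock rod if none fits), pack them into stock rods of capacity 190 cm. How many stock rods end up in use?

9

  150 → stock rod 1 (new)  [load 150/190]
  100 → stock rod 2 (new)  [load 100/190]
  110 → stock rod 3 (new)  [load 110/190]
  60 → stock rod 3  [load 170/190]
  120 → stock rod 4 (new)  [load 120/190]
  110 → stock rod 5 (new)  [load 110/190]
  90 → stock rod 2  [load 190/190]
  160 → stock rod 6 (new)  [load 160/190]
  130 → stock rod 7 (new)  [load 130/190]
  170 → stock rod 8 (new)  [load 170/190]
  140 → stock rod 9 (new)  [load 140/190]
  50 → stock rod 9  [load 190/190]
9 stock rods opened.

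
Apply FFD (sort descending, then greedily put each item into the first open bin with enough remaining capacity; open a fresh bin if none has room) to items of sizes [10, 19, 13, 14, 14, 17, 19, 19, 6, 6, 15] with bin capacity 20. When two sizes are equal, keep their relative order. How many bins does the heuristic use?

9

Sorted descending: 19, 19, 19, 17, 15, 14, 14, 13, 10, 6, 6.
  19 → bin 1 (new)  [load 19/20]
  19 → bin 2 (new)  [load 19/20]
  19 → bin 3 (new)  [load 19/20]
  17 → bin 4 (new)  [load 17/20]
  15 → bin 5 (new)  [load 15/20]
  14 → bin 6 (new)  [load 14/20]
  14 → bin 7 (new)  [load 14/20]
  13 → bin 8 (new)  [load 13/20]
  10 → bin 9 (new)  [load 10/20]
  6 → bin 6  [load 20/20]
  6 → bin 7  [load 20/20]
9 bins opened.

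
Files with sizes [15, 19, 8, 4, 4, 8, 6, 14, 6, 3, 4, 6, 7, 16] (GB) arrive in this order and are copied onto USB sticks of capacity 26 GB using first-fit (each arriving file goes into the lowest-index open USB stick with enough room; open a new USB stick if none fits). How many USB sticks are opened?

5

  15 → USB stick 1 (new)  [load 15/26]
  19 → USB stick 2 (new)  [load 19/26]
  8 → USB stick 1  [load 23/26]
  4 → USB stick 2  [load 23/26]
  4 → USB stick 3 (new)  [load 4/26]
  8 → USB stick 3  [load 12/26]
  6 → USB stick 3  [load 18/26]
  14 → USB stick 4 (new)  [load 14/26]
  6 → USB stick 3  [load 24/26]
  3 → USB stick 1  [load 26/26]
  4 → USB stick 4  [load 18/26]
  6 → USB stick 4  [load 24/26]
  7 → USB stick 5 (new)  [load 7/26]
  16 → USB stick 5  [load 23/26]
5 USB sticks opened.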